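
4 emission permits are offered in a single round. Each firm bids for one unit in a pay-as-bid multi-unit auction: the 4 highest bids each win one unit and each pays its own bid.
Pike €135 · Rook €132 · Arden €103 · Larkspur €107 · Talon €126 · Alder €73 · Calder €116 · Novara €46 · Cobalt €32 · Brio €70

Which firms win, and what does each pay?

Sorting: 135 (Pike), 132 (Rook), 126 (Talon), 116 (Calder), 107 (Larkspur), 103 (Arden), …
The 4 highest are Pike, Rook, Talon, Calder.
Each winner pays its own bid: Pike €135, Rook €132, Talon €126, Calder €116.

Pike €135, Rook €132, Talon €126, Calder €116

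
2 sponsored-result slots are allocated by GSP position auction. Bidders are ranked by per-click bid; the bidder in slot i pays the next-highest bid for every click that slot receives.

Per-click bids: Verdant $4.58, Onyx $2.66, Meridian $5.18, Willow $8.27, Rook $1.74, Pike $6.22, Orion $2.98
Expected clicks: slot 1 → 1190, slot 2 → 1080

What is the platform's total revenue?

Sorting advertisers: $8.27 (Willow) > $6.22 (Pike) > $5.18 (Meridian) > …
Slot 1: Willow pays $6.22 × 1190 = $7401.80
Slot 2: Pike pays $5.18 × 1080 = $5594.40
Total = $12996.20

Total revenue: $12996.20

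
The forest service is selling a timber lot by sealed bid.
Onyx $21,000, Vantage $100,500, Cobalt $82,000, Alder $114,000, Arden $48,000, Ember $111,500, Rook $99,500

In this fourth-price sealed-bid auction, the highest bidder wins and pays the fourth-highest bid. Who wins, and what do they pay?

Sorting bids: 114,000 (Alder) > 111,500 (Ember) > 100,500 (Vantage) > 99,500 (Rook) > 82,000 (Cobalt) > 48,000 (Arden) > …
Alder wins; payment is bid #4 in the ranking = $99,500.

Alder pays $99,500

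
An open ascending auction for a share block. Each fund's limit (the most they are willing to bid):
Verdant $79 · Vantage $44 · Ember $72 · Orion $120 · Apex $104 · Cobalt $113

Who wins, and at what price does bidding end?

Limits ranked: 120 (Orion) > 113 (Cobalt) > 104 (Apex) > 79 (Verdant) > 72 (Ember) > 44 (Vantage)
Once the price passes $113, only Orion is left; the hammer falls at Cobalt's limit of $113.

Orion wins at $113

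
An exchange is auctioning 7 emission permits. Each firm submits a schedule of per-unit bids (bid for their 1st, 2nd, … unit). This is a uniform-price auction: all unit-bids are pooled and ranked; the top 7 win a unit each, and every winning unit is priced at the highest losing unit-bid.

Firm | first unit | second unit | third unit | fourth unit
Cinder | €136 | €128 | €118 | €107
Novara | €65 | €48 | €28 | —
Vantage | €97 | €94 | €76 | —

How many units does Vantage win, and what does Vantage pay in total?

Pooled unit-bids ranked (top 7): 136 (Cinder-1), 128 (Cinder-2), 118 (Cinder-3), 107 (Cinder-4), 97 (Vantage-1), 94 (Vantage-2), 76 (Vantage-3)
The (k+1)-th unit-bid is €65.
Vantage wins 3 unit(s) at €65 each.

Vantage: 3 units, pays €195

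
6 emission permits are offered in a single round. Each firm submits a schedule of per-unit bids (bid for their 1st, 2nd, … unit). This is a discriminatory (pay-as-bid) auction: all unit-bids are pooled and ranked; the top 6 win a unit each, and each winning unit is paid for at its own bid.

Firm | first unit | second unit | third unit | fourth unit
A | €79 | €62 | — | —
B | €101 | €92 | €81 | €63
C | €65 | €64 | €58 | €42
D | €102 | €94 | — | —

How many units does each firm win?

All unit-bids, highest first — top 6: 102 (D-1), 101 (B-1), 94 (D-2), 92 (B-2), 81 (B-3), 79 (A-1)
Next rejected bid: €65 (not a price — pay-as-bid).
Allocation: A 1, B 3, D 2.

A 1, B 3, D 2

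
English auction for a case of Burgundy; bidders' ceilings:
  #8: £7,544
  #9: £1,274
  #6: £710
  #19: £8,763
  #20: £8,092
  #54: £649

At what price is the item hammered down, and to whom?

#19 wins at £8,092

Ascending (English) auction: the price rises until one bidder remains; the winner pays the price at which the last rival dropped out.
Sorting limits: 8,763 (#19) > 8,092 (#20) > 7,544 (#8) > 1,274 (#9) > 710 (#6) > 649 (#54)
Once the price passes £8,092, only #19 is left; the hammer falls at #20's limit of £8,092.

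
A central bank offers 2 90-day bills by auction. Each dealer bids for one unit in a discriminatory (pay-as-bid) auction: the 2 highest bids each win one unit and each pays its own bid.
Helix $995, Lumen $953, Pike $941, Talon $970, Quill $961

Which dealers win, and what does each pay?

Helix $995, Talon $970

Sorting: 995 (Helix), 970 (Talon), 961 (Quill), 953 (Lumen), …
The 2 highest are Helix, Talon.
Each winner pays its own bid: Helix $995, Talon $970.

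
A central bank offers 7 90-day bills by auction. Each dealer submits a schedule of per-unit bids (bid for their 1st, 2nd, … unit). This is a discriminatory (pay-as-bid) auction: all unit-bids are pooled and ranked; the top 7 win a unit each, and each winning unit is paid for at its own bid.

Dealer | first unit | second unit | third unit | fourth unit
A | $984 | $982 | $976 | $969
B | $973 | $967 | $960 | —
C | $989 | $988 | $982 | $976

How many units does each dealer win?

All unit-bids, highest first — top 7: 989 (C-1), 988 (C-2), 984 (A-1), 982 (A-2), 982 (C-3), 976 (A-3), 976 (C-4)
Next rejected bid: $973 (not a price — pay-as-bid).
Allocation: A 3, C 4.

A 3, C 4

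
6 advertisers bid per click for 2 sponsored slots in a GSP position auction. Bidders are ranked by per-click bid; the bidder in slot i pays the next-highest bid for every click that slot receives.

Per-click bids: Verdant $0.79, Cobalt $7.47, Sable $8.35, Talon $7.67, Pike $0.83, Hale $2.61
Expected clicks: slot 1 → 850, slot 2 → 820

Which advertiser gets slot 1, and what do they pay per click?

Per-click bids in order: $8.35 (Sable) > $7.67 (Talon) > $7.47 (Cobalt) > …
Slot 1 goes to the first-ranked bidder, Sable, who pays the next bid down: $7.67/click.

Sable; $7.67 per click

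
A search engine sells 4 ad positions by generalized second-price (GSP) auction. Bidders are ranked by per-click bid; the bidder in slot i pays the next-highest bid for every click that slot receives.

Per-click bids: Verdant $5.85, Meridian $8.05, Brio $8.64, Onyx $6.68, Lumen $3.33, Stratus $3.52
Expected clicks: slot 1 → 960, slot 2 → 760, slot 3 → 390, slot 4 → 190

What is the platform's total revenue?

Total revenue: $15755.10

Per-click bids in order: $8.64 (Brio) > $8.05 (Meridian) > $6.68 (Onyx) > $5.85 (Verdant) > $3.52 (Stratus) > …
Slot 1: Brio pays $8.05 × 960 = $7728.00
Slot 2: Meridian pays $6.68 × 760 = $5076.80
Slot 3: Onyx pays $5.85 × 390 = $2281.50
Slot 4: Verdant pays $3.52 × 190 = $668.80
Total = $15755.10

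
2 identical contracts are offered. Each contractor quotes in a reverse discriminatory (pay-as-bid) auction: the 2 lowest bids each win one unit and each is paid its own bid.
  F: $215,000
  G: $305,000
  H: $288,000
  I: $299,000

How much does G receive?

Ordering the bids: 215,000 (F), 288,000 (H), 299,000 (I), 305,000 (G)
Lowest 2: F, H.
G does not win → $0.

G is paid $0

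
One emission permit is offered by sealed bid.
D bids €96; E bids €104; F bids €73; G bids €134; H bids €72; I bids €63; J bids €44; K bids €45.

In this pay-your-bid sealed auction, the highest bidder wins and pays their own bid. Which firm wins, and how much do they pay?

Rule: the highest bidder wins and pays their own bid.
Bids in order: 134 (G) > 104 (E) > 96 (D) > 73 (F) > 72 (H) > 63 (I) > …
First-price: G pays what they bid, €134.

G pays €134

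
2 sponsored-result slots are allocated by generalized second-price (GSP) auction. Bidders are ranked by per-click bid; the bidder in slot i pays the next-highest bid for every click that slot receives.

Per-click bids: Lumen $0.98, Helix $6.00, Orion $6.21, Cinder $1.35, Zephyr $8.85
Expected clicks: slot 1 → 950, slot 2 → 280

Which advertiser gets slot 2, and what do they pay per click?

Orion; $6.00 per click

Ranked by bid: $8.85 (Zephyr) > $6.21 (Orion) > $6.00 (Helix) > …
Slot 2 goes to the second-ranked bidder, Orion, who pays the next bid down: $6.00/click.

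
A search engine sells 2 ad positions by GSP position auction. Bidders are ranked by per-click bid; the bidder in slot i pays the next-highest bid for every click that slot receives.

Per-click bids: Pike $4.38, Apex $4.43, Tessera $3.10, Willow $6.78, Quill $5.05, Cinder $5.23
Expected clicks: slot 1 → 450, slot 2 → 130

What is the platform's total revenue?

Total revenue: $3010.00

Ranked by bid: $6.78 (Willow) > $5.23 (Cinder) > $5.05 (Quill) > …
Slot 1: Willow pays $5.23 × 450 = $2353.50
Slot 2: Cinder pays $5.05 × 130 = $656.50
Total = $3010.00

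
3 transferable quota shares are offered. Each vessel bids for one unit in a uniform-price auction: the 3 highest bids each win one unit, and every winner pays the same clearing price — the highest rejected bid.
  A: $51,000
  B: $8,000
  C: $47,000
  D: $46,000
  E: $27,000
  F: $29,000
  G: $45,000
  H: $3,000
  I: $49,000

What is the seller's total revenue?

Sorting: 51,000 (A), 49,000 (I), 47,000 (C), 46,000 (D), 45,000 (G), …
Top 3: A, I, C.
Clearing price = highest rejected bid = $46,000.
Total revenue = 3 × $46,000 = $138,000.

Total revenue: $138,000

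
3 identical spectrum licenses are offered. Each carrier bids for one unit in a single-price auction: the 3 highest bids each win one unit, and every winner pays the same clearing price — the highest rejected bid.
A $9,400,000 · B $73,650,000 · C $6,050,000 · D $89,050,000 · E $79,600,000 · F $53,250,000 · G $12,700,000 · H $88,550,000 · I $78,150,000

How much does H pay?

Ordering the bids: 89,050,000 (D), 88,550,000 (H), 79,600,000 (E), 78,150,000 (I), 73,650,000 (B), …
The 3 highest are D, H, E.
Highest unsuccessful bid: $78,150,000 → clearing price.
H wins → pays $78,150,000.

H pays $78,150,000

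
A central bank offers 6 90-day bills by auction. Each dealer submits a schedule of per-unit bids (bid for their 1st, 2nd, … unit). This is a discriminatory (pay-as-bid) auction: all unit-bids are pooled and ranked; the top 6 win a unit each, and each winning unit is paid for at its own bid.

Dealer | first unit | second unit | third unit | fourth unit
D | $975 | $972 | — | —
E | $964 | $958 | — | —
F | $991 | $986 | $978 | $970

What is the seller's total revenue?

Merging the schedules and taking the best 6: 991 (F-1), 986 (F-2), 978 (F-3), 975 (D-1), 972 (D-2), 970 (F-4)
Next rejected bid: $964 (not a price — pay-as-bid).
Each winning unit pays its own bid.
Revenue = 991 + 986 + 978 + 975 + 972 + 970 = $5,872.

Total revenue: $5,872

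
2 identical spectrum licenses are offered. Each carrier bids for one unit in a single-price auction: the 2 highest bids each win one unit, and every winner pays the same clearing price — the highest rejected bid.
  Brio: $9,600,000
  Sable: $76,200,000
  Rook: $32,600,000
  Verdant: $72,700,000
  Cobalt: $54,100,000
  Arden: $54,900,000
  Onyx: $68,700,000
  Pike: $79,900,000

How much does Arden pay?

Arden pays $0

Sorting: 79,900,000 (Pike), 76,200,000 (Sable), 72,700,000 (Verdant), 68,700,000 (Onyx), …
Winners (2 units): Pike, Sable.
Clearing price = highest rejected bid = $72,700,000.
Arden does not win → pays $0.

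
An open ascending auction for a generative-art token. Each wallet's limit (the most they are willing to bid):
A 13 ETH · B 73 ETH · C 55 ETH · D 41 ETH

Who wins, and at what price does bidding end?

B wins at 55 ETH

Open ascending-bid auction: the price rises until one bidder remains; the winner pays the price at which the last rival dropped out.
Limits ranked: 73 (B) > 55 (C) > 41 (D) > 13 (A)
Bidding ends when C exits at 55 ETH; B takes it.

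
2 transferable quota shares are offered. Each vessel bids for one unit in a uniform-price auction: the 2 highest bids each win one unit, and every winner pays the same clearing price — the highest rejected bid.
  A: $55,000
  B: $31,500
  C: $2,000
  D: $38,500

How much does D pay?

Sorting: 55,000 (A), 38,500 (D), 31,500 (B), 2,000 (C)
The 2 highest are A, D.
First losing bid is B's $31,500, which sets the uniform price.
D wins → pays $31,500.

D pays $31,500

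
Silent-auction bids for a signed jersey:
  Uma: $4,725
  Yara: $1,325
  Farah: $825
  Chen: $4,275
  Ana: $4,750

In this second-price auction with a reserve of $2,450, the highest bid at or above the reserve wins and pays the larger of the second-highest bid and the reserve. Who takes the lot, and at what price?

Sorting bids: 4,750 (Ana) > 4,725 (Uma) > 4,275 (Chen) > 1,325 (Yara) > 825 (Farah)
Ana has the top bid at or above the reserve ($4,750).
max(second-highest $4,725, reserve $2,450) = $4,725; the reserve does not bind.

Ana pays $4,725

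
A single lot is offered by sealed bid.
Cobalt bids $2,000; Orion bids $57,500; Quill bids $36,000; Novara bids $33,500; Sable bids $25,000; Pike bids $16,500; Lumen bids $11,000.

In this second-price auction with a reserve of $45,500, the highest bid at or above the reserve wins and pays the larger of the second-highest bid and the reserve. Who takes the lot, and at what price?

Orion pays $45,500

Rule: the highest bid at or above the reserve wins and pays the larger of the second-highest bid and the reserve.
Bids ranked: 57,500 (Orion) > 36,000 (Quill) > 33,500 (Novara) > 25,000 (Sable) > 16,500 (Pike) > 11,000 (Lumen) > …
Orion has the top bid at or above the reserve ($57,500).
max(second-highest $36,000, reserve $45,500) = $45,500.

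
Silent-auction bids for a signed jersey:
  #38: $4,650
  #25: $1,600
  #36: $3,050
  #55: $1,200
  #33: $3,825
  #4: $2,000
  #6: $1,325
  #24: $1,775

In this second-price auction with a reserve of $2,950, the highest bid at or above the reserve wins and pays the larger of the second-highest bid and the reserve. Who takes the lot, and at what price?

#38 pays $3,825

Rule: the highest bid at or above the reserve wins and pays the larger of the second-highest bid and the reserve.
Bids in order: 4,650 (#38) > 3,825 (#33) > 3,050 (#36) > 2,000 (#4) > 1,775 (#24) > 1,600 (#25) > …
Highest eligible bid: #38 at $4,650.
max(second-highest $3,825, reserve $2,950) = $3,825; the reserve does not bind.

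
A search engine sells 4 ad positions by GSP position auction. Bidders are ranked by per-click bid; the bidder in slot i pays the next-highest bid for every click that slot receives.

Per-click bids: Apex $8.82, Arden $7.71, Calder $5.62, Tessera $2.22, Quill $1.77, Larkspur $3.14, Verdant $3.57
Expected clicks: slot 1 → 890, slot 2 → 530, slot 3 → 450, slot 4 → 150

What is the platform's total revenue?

Per-click bids in order: $8.82 (Apex) > $7.71 (Arden) > $5.62 (Calder) > $3.57 (Verdant) > $3.14 (Larkspur) > …
Slot 1: Apex pays $7.71 × 890 = $6861.90
Slot 2: Arden pays $5.62 × 530 = $2978.60
Slot 3: Calder pays $3.57 × 450 = $1606.50
Slot 4: Verdant pays $3.14 × 150 = $471.00
Total = $11918.00

Total revenue: $11918.00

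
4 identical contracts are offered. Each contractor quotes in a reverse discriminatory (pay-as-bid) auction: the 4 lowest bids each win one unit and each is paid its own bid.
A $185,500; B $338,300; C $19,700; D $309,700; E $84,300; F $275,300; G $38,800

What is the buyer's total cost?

Sorting: 19,700 (C), 38,800 (G), 84,300 (E), 185,500 (A), 275,300 (F), 309,700 (D), …
The 4 lowest are C, G, E, A.
Total cost = 19,700 + 38,800 + 84,300 + 185,500 = $328,300.

Total cost: $328,300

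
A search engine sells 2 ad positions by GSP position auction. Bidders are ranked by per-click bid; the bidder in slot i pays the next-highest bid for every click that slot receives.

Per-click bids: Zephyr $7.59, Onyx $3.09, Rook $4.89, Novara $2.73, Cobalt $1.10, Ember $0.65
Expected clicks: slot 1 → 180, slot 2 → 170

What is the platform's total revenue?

Total revenue: $1405.50

Per-click bids in order: $7.59 (Zephyr) > $4.89 (Rook) > $3.09 (Onyx) > …
Slot 1: Zephyr pays $4.89 × 180 = $880.20
Slot 2: Rook pays $3.09 × 170 = $525.30
Total = $1405.50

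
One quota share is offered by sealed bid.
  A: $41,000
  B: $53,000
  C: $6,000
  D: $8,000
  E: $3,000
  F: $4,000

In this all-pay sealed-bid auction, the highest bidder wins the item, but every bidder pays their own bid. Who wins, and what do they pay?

B pays $53,000

Rule: the highest bidder wins the item, but every bidder pays their own bid.
Bids ranked: 53,000 (B) > 41,000 (A) > 8,000 (D) > 6,000 (C) > 4,000 (F) > 3,000 (E)
B is highest and takes the item; every bidder forfeits their bid.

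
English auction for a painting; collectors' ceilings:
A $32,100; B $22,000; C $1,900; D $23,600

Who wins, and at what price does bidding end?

Rule: the price rises until one bidder remains; the winner pays the price at which the last rival dropped out.
Sorting limits: 32,100 (A) > 23,600 (D) > 22,000 (B) > 1,900 (C)
Bidding ends when D exits at $23,600; A takes it.

A wins at $23,600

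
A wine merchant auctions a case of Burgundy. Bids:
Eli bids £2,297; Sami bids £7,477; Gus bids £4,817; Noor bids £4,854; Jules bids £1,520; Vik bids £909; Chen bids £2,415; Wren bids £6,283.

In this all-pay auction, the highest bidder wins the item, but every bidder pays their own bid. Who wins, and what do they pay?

Bids ranked: 7,477 (Sami) > 6,283 (Wren) > 4,854 (Noor) > 4,817 (Gus) > 2,415 (Chen) > 2,297 (Eli) > …
Sami wins with the top bid; all bids are sunk regardless.

Sami pays £7,477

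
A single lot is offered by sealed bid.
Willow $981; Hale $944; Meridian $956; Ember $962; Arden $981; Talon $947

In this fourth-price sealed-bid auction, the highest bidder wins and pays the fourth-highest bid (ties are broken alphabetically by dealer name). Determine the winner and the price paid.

Arden pays $956

Rule: the highest bidder wins and pays the fourth-highest bid.
Bids ranked: 981 (Arden) > 981 (Willow) > 962 (Ember) > 956 (Meridian) > 947 (Talon) > 944 (Hale)
Arden and Willow tie at $981; tie-break gives it to Arden.
Arden wins; payment is bid #4 in the ranking = $956.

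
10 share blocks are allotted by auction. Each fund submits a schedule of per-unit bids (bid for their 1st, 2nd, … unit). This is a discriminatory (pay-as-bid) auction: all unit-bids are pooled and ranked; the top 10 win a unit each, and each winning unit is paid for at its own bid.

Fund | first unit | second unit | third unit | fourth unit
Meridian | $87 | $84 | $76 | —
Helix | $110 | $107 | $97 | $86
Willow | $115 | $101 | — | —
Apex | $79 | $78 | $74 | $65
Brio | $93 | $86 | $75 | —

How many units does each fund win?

All unit-bids, highest first — top 10: 115 (Willow-1), 110 (Helix-1), 107 (Helix-2), 101 (Willow-2), 97 (Helix-3), 93 (Brio-1), 87 (Meridian-1), 86 (Helix-4), 86 (Brio-2), 84 (Meridian-2)
Next rejected bid: $79 (not a price — pay-as-bid).
Allocation: Brio 2, Helix 4, Meridian 2, Willow 2.

Brio 2, Helix 4, Meridian 2, Willow 2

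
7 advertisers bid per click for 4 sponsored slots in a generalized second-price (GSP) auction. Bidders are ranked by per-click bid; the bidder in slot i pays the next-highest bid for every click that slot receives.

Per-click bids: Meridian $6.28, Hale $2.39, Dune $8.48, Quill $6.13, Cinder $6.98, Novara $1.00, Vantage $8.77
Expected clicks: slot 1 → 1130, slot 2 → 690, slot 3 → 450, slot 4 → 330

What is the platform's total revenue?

Total revenue: $19247.50

Sorting advertisers: $8.77 (Vantage) > $8.48 (Dune) > $6.98 (Cinder) > $6.28 (Meridian) > $6.13 (Quill) > …
Slot 1: Vantage pays $8.48 × 1130 = $9582.40
Slot 2: Dune pays $6.98 × 690 = $4816.20
Slot 3: Cinder pays $6.28 × 450 = $2826.00
Slot 4: Meridian pays $6.13 × 330 = $2022.90
Total = $19247.50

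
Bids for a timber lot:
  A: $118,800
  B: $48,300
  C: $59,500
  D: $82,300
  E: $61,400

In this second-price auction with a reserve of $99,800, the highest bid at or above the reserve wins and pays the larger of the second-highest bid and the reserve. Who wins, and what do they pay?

A pays $99,800

Second-price auction with a reserve of $99,800: the highest bid at or above the reserve wins and pays the larger of the second-highest bid and the reserve.
Sorting bids: 118,800 (A) > 82,300 (D) > 61,400 (E) > 59,500 (C) > 48,300 (B)
Highest eligible bid: A at $118,800.
max(second-highest $82,300, reserve $99,800) = $99,800.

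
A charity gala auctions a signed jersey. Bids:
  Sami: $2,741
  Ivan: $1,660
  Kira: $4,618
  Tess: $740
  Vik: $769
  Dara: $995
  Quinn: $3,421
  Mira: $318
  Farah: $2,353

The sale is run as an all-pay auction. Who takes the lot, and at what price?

Kira pays $4,618

Sorting bids: 4,618 (Kira) > 3,421 (Quinn) > 2,741 (Sami) > 2,353 (Farah) > 1,660 (Ivan) > 995 (Dara) > …
Kira wins with the top bid; all bids are sunk regardless.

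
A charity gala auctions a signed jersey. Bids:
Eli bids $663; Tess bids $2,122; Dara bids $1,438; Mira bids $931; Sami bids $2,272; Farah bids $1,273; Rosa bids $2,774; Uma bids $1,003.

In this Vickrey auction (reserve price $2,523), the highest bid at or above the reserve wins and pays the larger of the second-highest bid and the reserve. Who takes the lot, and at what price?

Bids ranked: 2,774 (Rosa) > 2,272 (Sami) > 2,122 (Tess) > 1,438 (Dara) > 1,273 (Farah) > 1,003 (Uma) > …
Rosa has the top bid at or above the reserve ($2,774).
max(second-highest $2,272, reserve $2,523) = $2,523.

Rosa pays $2,523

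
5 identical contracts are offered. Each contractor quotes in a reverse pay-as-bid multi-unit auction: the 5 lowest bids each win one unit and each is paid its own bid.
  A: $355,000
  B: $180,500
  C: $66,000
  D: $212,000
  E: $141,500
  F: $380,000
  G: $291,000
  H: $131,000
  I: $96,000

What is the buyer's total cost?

Total cost: $615,000

Sorting: 66,000 (C), 96,000 (I), 131,000 (H), 141,500 (E), 180,500 (B), 212,000 (D), 291,000 (G), …
The 5 lowest are C, I, H, E, B.
Total cost = 66,000 + 96,000 + 131,000 + 141,500 + 180,500 = $615,000.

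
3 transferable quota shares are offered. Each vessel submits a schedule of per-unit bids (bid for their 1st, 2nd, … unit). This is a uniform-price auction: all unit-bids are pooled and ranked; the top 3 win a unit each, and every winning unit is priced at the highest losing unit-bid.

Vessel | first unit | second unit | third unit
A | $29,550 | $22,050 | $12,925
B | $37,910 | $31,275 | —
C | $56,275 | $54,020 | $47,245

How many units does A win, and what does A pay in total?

Merging the schedules and taking the best 3: 56,275 (C-1), 54,020 (C-2), 47,245 (C-3)
The (k+1)-th unit-bid is $37,910.
A wins 0 unit(s) at $37,910 each.

A: 0 units, pays $0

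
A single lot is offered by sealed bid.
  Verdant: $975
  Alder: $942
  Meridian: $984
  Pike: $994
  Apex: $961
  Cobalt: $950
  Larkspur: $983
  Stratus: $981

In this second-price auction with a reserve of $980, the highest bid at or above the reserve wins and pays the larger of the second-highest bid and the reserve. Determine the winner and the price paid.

Pike pays $984

Bids ranked: 994 (Pike) > 984 (Meridian) > 983 (Larkspur) > 981 (Stratus) > 975 (Verdant) > 961 (Apex) > …
Pike has the top bid at or above the reserve ($994).
Second-highest bid $984 exceeds the reserve $980 → payment $984.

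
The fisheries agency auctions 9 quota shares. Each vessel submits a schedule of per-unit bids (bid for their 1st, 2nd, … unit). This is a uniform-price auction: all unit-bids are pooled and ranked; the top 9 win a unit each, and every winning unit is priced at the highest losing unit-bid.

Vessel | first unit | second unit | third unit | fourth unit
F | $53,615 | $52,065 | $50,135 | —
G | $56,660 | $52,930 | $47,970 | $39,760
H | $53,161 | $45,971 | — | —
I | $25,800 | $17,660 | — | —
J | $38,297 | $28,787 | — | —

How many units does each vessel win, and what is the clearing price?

F 3, G 4, H 2; clearing price $38,297

Pooled unit-bids ranked (top 9): 56,660 (G-1), 53,615 (F-1), 53,161 (H-1), 52,930 (G-2), 52,065 (F-2), 50,135 (F-3), 47,970 (G-3), 45,971 (H-2), 39,760 (G-4)
Highest rejected unit-bid = $38,297.
Allocation: F 3, G 4, H 2.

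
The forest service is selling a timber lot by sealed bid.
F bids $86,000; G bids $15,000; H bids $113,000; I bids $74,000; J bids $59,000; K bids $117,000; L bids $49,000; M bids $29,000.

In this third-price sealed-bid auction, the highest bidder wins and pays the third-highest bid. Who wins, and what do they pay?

Third-price sealed-bid auction: the highest bidder wins and pays the third-highest bid.
Bids ranked: 117,000 (K) > 113,000 (H) > 86,000 (F) > 74,000 (I) > 59,000 (J) > 49,000 (L) > …
K wins; payment is bid #3 in the ranking = $86,000.

K pays $86,000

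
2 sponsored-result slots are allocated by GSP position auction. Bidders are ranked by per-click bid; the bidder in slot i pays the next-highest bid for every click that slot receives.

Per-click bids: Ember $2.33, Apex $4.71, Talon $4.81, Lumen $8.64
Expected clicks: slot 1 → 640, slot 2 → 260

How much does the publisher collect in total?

Total revenue: $4303.00

Sorting advertisers: $8.64 (Lumen) > $4.81 (Talon) > $4.71 (Apex) > …
Slot 1: Lumen pays $4.81 × 640 = $3078.40
Slot 2: Talon pays $4.71 × 260 = $1224.60
Total = $4303.00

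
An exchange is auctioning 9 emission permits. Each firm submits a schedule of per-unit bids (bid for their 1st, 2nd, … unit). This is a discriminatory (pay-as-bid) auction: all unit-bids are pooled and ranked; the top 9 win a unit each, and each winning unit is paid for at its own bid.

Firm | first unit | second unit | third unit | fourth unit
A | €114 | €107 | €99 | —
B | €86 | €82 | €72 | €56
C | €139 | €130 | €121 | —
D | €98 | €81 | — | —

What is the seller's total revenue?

Merging the schedules and taking the best 9: 139 (C-1), 130 (C-2), 121 (C-3), 114 (A-1), 107 (A-2), 99 (A-3), 98 (D-1), 86 (B-1), 82 (B-2)
Next rejected bid: €81 (not a price — pay-as-bid).
Each winning unit pays its own bid.
Revenue = 139 + 130 + 121 + 114 + 107 + 99 + 98 + 86 + 82 = €976.

Total revenue: €976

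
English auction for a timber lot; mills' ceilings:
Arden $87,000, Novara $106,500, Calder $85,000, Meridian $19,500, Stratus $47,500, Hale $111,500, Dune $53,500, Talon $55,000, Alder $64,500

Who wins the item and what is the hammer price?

Limits ranked: 111,500 (Hale) > 106,500 (Novara) > 87,000 (Arden) > 85,000 (Calder) > 64,500 (Alder) > 55,000 (Talon) > …
Once the price passes $106,500, only Hale is left; the hammer falls at Novara's limit of $106,500.

Hale wins at $106,500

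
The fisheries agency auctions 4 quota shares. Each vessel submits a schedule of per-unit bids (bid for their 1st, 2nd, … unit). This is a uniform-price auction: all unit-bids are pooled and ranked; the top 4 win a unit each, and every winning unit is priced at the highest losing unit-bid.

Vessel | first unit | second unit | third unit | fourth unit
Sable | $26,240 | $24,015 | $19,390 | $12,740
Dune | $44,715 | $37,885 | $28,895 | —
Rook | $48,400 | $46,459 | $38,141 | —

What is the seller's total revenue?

Total revenue: $151,540

Pooled unit-bids ranked (top 4): 48,400 (Rook-1), 46,459 (Rook-2), 44,715 (Dune-1), 38,141 (Rook-3)
The (k+1)-th unit-bid is $37,885.
Allocation: Dune 1, Rook 3. Every unit priced at $37,885.
Revenue = 4 × 37,885 = $151,540.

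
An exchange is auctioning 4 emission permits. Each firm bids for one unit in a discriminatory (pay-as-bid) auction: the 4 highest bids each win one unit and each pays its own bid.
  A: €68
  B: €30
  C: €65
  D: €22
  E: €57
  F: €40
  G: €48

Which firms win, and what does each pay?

A €68, C €65, E €57, G €48

Sorting: 68 (A), 65 (C), 57 (E), 48 (G), 40 (F), 30 (B), …
Top 4: A, C, E, G.
Each winner pays its own bid: A €68, C €65, E €57, G €48.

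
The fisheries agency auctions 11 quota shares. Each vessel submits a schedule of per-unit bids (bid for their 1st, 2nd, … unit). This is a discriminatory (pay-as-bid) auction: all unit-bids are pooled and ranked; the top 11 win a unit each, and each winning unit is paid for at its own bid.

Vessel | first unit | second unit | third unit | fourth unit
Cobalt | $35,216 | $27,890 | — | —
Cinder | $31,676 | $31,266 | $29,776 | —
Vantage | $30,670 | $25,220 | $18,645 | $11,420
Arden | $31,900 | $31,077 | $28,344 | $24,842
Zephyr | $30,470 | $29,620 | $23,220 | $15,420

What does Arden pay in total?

Arden pays $91,321

Merging the schedules and taking the best 11: 35,216 (Cobalt-1), 31,900 (Arden-1), 31,676 (Cinder-1), 31,266 (Cinder-2), 31,077 (Arden-2), 30,670 (Vantage-1), 30,470 (Zephyr-1), 29,776 (Cinder-3), 29,620 (Zephyr-2), 28,344 (Arden-3), 27,890 (Cobalt-2)
Next rejected bid: $25,220 (not a price — pay-as-bid).
Arden's winning unit-bids: 31,900 + 31,077 + 28,344 = $91,321.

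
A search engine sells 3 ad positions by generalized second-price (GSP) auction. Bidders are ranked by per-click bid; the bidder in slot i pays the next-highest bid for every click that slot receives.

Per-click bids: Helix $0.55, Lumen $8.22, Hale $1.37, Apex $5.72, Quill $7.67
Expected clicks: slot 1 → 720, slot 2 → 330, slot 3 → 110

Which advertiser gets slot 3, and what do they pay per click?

Sorting advertisers: $8.22 (Lumen) > $7.67 (Quill) > $5.72 (Apex) > $1.37 (Hale) > …
Slot 3 goes to the third-ranked bidder, Apex, who pays the next bid down: $1.37/click.

Apex; $1.37 per click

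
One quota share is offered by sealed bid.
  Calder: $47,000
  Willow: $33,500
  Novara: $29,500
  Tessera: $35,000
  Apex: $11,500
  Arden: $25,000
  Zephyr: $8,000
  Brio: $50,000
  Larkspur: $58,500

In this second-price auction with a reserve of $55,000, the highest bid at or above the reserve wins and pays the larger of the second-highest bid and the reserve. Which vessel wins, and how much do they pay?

Rule: the highest bid at or above the reserve wins and pays the larger of the second-highest bid and the reserve.
Sorting bids: 58,500 (Larkspur) > 50,000 (Brio) > 47,000 (Calder) > 35,000 (Tessera) > 33,500 (Willow) > 29,500 (Novara) > …
Larkspur has the top bid at or above the reserve ($58,500).
Second-highest bid $50,000 is below the reserve $55,000, so the reserve binds → payment $55,000.

Larkspur pays $55,000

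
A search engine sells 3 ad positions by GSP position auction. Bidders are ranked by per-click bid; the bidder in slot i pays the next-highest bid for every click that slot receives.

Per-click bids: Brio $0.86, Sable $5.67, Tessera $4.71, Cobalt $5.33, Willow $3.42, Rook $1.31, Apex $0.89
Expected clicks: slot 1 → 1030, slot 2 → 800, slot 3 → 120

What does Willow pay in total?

Per-click bids in order: $5.67 (Sable) > $5.33 (Cobalt) > $4.71 (Tessera) > $3.42 (Willow) > …
Willow ranks below slot 3 → no slot, pays nothing.

Willow pays $0.00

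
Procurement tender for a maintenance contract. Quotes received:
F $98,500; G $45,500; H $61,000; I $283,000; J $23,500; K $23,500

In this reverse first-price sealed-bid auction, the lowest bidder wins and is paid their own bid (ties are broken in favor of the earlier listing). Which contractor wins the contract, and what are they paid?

J is paid $23,500

Reverse first-price sealed-bid auction: the lowest bidder wins and is paid their own bid.
Bids ranked: 23,500 (J) < 23,500 (K) < 45,500 (G) < 61,000 (H) < 98,500 (F) < 283,000 (I)
J and K tie at $23,500; tie-break gives it to J.
J has the lowest bid and is paid exactly that: $23,500.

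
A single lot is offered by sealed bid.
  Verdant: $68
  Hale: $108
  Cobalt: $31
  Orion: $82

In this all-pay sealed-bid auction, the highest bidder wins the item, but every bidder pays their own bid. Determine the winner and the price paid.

Hale pays $108

Bids in order: 108 (Hale) > 82 (Orion) > 68 (Verdant) > 31 (Cobalt)
Hale is highest and takes the item; every bidder forfeits their bid.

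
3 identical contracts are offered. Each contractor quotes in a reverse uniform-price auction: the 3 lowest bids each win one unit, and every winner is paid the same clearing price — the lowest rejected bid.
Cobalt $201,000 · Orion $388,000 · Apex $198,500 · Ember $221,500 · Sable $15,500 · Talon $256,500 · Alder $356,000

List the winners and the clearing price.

Ordering the bids: 15,500 (Sable), 198,500 (Apex), 201,000 (Cobalt), 221,500 (Ember), 256,500 (Talon), …
Winners (3 units): Sable, Apex, Cobalt.
Clearing price = lowest rejected bid = $221,500.

Sable, Apex, Cobalt; each is paid $221,500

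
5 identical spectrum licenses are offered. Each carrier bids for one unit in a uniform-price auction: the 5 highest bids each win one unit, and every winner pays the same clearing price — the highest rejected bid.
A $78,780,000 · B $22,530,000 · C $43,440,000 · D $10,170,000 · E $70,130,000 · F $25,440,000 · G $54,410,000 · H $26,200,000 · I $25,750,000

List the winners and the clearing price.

Bids ranked high→low: 78,780,000 (A), 70,130,000 (E), 54,410,000 (G), 43,440,000 (C), 26,200,000 (H), 25,750,000 (I), 25,440,000 (F), …
The 5 highest are A, E, G, C, H.
Highest unsuccessful bid: $25,750,000 → clearing price.

A, E, G, C, H; each pays $25,750,000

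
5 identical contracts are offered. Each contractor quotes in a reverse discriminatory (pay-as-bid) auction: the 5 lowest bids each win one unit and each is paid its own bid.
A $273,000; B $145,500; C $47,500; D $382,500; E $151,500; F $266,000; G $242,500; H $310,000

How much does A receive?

A is paid $0

Bids ranked low→high: 47,500 (C), 145,500 (B), 151,500 (E), 242,500 (G), 266,000 (F), 273,000 (A), 310,000 (H), …
Winners (5 units): C, B, E, G, F.
A does not win → $0.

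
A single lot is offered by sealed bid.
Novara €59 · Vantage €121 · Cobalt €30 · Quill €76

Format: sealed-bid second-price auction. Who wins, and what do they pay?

Bids in order: 121 (Vantage) > 76 (Quill) > 59 (Novara) > 30 (Cobalt)
Vantage wins with the highest bid; price is set by the runner-up at €76.

Vantage pays €76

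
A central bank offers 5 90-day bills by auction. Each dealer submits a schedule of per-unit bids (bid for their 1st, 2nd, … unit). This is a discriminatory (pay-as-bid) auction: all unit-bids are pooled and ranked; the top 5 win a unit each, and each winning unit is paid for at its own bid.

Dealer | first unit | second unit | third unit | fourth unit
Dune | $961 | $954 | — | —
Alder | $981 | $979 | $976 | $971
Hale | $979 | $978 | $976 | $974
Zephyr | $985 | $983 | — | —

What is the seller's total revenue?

Total revenue: $4,907

Pooled unit-bids ranked (top 5): 985 (Zephyr-1), 983 (Zephyr-2), 981 (Alder-1), 979 (Alder-2), 979 (Hale-1)
Next rejected bid: $978 (not a price — pay-as-bid).
Each winning unit pays its own bid.
Revenue = 985 + 983 + 981 + 979 + 979 = $4,907.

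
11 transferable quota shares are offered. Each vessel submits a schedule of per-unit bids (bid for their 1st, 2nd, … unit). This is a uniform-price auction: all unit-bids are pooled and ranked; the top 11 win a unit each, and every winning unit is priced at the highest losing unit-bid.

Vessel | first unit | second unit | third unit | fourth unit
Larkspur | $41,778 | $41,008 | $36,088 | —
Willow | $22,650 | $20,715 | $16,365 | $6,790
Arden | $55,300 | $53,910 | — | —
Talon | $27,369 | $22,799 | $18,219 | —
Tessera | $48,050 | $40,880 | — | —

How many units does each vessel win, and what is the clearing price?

Arden 2, Larkspur 3, Talon 2, Tessera 2, Willow 2; clearing price $18,219

Merging the schedules and taking the best 11: 55,300 (Arden-1), 53,910 (Arden-2), 48,050 (Tessera-1), 41,778 (Larkspur-1), 41,008 (Larkspur-2), 40,880 (Tessera-2), 36,088 (Larkspur-3), 27,369 (Talon-1), 22,799 (Talon-2), 22,650 (Willow-1), 20,715 (Willow-2)
First bid not allocated: $18,219.
Allocation: Arden 2, Larkspur 3, Talon 2, Tessera 2, Willow 2.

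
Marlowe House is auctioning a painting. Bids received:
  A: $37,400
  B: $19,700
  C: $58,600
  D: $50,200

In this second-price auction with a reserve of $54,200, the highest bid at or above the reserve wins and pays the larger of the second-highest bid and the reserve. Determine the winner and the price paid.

Bids ranked: 58,600 (C) > 50,200 (D) > 37,400 (A) > 19,700 (B)
C has the top bid at or above the reserve ($58,600).
Second-highest bid $50,200 is below the reserve $54,200, so the reserve binds → payment $54,200.

C pays $54,200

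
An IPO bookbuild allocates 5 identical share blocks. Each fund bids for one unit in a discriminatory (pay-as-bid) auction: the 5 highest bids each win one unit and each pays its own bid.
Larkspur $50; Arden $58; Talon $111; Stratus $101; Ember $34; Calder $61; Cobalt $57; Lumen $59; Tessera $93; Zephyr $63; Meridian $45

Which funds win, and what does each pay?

Bids ranked high→low: 111 (Talon), 101 (Stratus), 93 (Tessera), 63 (Zephyr), 61 (Calder), 59 (Lumen), 58 (Arden), …
Winners (5 units): Talon, Stratus, Tessera, Zephyr, Calder.
Each winner pays its own bid: Talon $111, Stratus $101, Tessera $93, Zephyr $63, Calder $61.

Talon $111, Stratus $101, Tessera $93, Zephyr $63, Calder $61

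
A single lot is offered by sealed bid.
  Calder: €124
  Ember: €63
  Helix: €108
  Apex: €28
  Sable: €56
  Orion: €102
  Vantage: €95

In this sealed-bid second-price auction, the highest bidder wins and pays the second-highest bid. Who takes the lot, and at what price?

Bids in order: 124 (Calder) > 108 (Helix) > 102 (Orion) > 95 (Vantage) > 63 (Ember) > 56 (Sable) > …
Calder is highest; pays the second-highest bid, €108.

Calder pays €108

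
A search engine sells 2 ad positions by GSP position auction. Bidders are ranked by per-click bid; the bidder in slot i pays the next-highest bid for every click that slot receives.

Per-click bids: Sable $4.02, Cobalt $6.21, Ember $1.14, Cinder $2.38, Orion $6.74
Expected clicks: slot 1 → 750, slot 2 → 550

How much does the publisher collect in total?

Sorting advertisers: $6.74 (Orion) > $6.21 (Cobalt) > $4.02 (Sable) > …
Slot 1: Orion pays $6.21 × 750 = $4657.50
Slot 2: Cobalt pays $4.02 × 550 = $2211.00
Total = $6868.50

Total revenue: $6868.50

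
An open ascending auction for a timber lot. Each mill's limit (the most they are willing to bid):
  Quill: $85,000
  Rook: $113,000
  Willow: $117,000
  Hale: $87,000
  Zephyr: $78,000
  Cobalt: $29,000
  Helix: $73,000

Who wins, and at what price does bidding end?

Open ascending-bid auction: the price rises until one bidder remains; the winner pays the price at which the last rival dropped out.
Limits ranked: 117,000 (Willow) > 113,000 (Rook) > 87,000 (Hale) > 85,000 (Quill) > 78,000 (Zephyr) > 73,000 (Helix) > …
Once the price passes $113,000, only Willow is left; the hammer falls at Rook's limit of $113,000.

Willow wins at $113,000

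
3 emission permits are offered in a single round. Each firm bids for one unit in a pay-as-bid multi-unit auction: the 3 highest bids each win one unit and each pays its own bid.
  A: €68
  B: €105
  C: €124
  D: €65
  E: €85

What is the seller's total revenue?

Total revenue: €314

Bids ranked high→low: 124 (C), 105 (B), 85 (E), 68 (A), 65 (D)
Top 3: C, B, E.
Total revenue = 124 + 105 + 85 = €314.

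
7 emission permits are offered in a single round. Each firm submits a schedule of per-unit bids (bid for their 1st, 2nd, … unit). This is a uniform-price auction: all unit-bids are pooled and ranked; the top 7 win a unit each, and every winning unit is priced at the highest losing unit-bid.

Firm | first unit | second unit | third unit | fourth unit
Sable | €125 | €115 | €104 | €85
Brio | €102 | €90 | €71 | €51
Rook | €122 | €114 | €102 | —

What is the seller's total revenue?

Total revenue: €630

Merging the schedules and taking the best 7: 125 (Sable-1), 122 (Rook-1), 115 (Sable-2), 114 (Rook-2), 104 (Sable-3), 102 (Brio-1), 102 (Rook-3)
First bid not allocated: €90.
Allocation: Brio 1, Rook 3, Sable 3. Every unit priced at €90.
Revenue = 7 × 90 = €630.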